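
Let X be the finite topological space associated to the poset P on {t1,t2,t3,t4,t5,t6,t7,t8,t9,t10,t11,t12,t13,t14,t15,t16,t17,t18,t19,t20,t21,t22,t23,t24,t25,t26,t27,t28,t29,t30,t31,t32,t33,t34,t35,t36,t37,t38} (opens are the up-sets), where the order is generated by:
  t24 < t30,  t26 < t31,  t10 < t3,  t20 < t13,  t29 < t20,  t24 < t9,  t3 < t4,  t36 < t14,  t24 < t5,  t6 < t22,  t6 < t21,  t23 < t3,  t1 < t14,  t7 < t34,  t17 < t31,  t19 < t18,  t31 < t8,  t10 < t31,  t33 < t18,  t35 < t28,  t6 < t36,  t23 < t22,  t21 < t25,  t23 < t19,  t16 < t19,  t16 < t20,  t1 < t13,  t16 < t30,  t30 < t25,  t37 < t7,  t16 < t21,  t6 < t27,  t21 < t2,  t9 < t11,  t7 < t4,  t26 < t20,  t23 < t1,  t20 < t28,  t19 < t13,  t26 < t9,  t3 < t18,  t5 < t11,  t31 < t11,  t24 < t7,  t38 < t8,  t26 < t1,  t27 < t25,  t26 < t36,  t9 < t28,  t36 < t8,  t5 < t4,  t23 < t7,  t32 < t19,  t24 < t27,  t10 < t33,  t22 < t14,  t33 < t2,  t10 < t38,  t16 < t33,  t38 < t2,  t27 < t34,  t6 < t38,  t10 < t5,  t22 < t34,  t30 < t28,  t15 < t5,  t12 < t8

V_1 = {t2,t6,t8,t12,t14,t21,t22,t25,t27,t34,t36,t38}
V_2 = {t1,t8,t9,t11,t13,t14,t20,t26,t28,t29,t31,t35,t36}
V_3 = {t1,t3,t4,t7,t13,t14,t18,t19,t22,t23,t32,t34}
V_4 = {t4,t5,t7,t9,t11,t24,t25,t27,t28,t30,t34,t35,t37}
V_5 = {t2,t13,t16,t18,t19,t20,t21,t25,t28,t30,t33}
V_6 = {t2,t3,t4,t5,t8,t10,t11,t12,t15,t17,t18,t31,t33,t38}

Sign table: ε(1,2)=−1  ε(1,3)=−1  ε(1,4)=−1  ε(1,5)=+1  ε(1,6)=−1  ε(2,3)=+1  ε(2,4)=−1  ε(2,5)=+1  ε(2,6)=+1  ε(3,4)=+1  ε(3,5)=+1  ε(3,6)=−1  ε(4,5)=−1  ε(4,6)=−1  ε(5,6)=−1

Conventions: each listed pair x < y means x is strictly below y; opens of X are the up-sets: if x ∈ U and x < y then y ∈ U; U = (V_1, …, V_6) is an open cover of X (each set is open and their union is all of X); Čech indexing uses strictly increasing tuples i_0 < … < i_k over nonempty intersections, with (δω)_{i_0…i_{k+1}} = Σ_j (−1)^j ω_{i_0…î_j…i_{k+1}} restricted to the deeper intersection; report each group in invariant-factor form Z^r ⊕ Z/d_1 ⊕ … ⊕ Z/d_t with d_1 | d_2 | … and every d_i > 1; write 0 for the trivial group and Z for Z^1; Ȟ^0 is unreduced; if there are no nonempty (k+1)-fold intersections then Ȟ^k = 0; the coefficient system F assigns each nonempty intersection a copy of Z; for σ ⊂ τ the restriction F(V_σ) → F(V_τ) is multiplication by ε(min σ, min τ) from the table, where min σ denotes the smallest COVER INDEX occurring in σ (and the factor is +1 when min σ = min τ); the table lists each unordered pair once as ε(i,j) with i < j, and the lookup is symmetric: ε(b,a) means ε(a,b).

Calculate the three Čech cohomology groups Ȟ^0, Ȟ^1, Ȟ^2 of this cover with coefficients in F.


Ȟ^0 ≅ 0; Ȟ^1 ≅ Z/2; Ȟ^2 ≅ Z

nonempty intersections:
  V12={t8,t14,t36} V13={t14,t22,t34} V14={t25,t27,t34} V15={t2,t21,t25} V16={t2,t8,t12,t38} V23={t1,t13,t14} V24={t9,t11,t28,t35} V25={t13,t20,t28} V26={t8,t11,t31} V34={t4,t7,t34} V35={t13,t18,t19} V36={t3,t4,t18} V45={t25,t28,t30} V46={t4,t5,t11} V56={t2,t18,t33}
  V123={t14} V126={t8} V134={t34} V145={t25} V156={t2} V235={t13} V245={t28} V246={t11} V346={t4} V356={t18}
C dims 6,15,10; δ0: rk 6, SNF 1^5·2; δ1: rk 9, SNF 1^9
Ȟ^0: (6−6)−0=0 ⇒ 0
Ȟ^1: (15−9)−6=0 plus torsion [2] ⇒ Z/2
Ȟ^2: (10−0)−9=1 ⇒ Z


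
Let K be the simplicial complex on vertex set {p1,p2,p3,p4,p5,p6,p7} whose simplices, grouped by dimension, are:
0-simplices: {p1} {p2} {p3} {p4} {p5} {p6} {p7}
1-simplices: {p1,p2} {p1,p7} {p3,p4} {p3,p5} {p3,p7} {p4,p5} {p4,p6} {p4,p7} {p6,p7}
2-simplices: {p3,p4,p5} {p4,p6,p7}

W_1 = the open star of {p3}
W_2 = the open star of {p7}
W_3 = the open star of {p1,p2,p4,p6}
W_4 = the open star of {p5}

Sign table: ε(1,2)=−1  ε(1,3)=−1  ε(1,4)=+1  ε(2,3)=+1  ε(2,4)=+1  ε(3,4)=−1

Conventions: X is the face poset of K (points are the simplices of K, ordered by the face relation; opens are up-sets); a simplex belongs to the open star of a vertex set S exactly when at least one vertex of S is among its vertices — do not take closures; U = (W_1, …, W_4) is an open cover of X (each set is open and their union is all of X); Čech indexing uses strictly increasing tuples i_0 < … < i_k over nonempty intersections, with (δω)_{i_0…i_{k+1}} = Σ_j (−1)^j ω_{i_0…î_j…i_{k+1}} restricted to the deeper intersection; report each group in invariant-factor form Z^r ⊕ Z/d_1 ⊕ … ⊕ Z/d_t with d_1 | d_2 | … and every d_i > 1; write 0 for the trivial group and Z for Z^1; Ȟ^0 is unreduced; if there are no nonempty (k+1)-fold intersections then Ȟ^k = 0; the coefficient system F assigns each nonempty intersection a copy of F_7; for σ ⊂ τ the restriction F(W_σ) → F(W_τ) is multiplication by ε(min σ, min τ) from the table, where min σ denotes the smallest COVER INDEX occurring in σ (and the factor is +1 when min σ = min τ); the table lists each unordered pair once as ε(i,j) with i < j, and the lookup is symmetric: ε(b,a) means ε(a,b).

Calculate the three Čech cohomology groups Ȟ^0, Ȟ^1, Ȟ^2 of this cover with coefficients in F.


Ȟ^0(U;F) ≅ Z/7, Ȟ^1(U;F) ≅ Z/7, Ȟ^2(U;F) ≅ 0

nonempty intersections:
  W1={{p3},{p3,p4},{p3,p5},{p3,p7},{p3,p4,p5}} W2={{p7},{p1,p7},{p3,p7},{p4,p7},{p6,p7},{p4,p6,p7}} W3={{p1},{p2},{p4},{p6},{p1,p2},{p1,p7},{p3,p4},{p4,p5},{p4,p6},{p4,p7},{p6,p7},{p3,p4,p5},{p4,p6,p7}} W4={{p5},{p3,p5},{p4,p5},{p3,p4,p5}}
  W12={{p3,p7}} W13={{p3,p4},{p3,p4,p5}} W14={{p3,p5},{p3,p4,p5}} W23={{p1,p7},{p4,p7},{p6,p7},{p4,p6,p7}} W34={{p4,p5},{p3,p4,p5}}
  W134={{p3,p4,p5}}
C dims 4,5,1; δ0: rk_F7 3; δ1: rk_F7 1
Ȟ^0: (4−3)−0=1 ⇒ Z/7
Ȟ^1: (5−1)−3=1 ⇒ Z/7
Ȟ^2: (1−0)−1=0 ⇒ 0


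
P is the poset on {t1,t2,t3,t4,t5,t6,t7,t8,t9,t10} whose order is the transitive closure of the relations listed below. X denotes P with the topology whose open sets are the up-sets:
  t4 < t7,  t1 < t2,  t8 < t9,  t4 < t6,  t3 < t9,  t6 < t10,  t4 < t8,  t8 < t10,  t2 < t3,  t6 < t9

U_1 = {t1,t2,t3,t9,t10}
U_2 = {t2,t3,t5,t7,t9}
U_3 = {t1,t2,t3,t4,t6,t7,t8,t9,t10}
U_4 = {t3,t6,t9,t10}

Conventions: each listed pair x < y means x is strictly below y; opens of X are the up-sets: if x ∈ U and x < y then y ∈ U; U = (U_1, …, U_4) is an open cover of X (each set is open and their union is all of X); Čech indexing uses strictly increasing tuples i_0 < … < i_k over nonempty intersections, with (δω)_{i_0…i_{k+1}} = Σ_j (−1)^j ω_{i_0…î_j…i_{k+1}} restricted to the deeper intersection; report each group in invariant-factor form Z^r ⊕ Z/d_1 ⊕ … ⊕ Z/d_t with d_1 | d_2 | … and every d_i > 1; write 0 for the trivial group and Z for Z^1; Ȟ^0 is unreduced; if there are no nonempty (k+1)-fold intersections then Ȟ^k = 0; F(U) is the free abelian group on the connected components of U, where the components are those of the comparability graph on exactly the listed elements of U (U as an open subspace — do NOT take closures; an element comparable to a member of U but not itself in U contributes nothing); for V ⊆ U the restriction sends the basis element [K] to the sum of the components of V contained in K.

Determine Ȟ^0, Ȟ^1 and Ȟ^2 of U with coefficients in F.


nonempty intersections:
  U12={t2,t3,t9} U13={t1,t2,t3,t9,t10} U14={t3,t9,t10} U23={t2,t3,t7,t9} U24={t3,t9} U34={t3,t6,t9,t10}
  U123={t2,t3,t9} U124={t3,t9} U134={t3,t9,t10} U234={t3,t9}
  U1234={t3,t9}
components per intersection:
  U1: {t1,t2,t3,t9} {t10}
  U2: {t2,t3,t9} {t5} {t7}
  U3: {t1,t2,t3,t4,t6,t7,t8,t9,t10}
  U4: {t3,t6,t9,t10}
  U12: {t2,t3,t9}
  U13: {t1,t2,t3,t9} {t10}
  U14: {t3,t9} {t10}
  U23: {t2,t3,t9} {t7}
  U24: {t3,t9}
  U34: {t3,t6,t9,t10}
  U123: {t2,t3,t9}
  U124: {t3,t9}
  U134: {t3,t9} {t10}
  U234: {t3,t9}
  U1234: {t3,t9}
C dims 7,9,5,1; δ0: rk 5, SNF 1^5; δ1: rk 4, SNF 1^4; δ2: rk 1, SNF 1^1
Ȟ^0: (7−5)−0=2 ⇒ Z^2
Ȟ^1: (9−4)−5=0 ⇒ 0
Ȟ^2: (5−1)−4=0 ⇒ 0

Ȟ^0 = Z^2, Ȟ^1 = 0, Ȟ^2 = 0


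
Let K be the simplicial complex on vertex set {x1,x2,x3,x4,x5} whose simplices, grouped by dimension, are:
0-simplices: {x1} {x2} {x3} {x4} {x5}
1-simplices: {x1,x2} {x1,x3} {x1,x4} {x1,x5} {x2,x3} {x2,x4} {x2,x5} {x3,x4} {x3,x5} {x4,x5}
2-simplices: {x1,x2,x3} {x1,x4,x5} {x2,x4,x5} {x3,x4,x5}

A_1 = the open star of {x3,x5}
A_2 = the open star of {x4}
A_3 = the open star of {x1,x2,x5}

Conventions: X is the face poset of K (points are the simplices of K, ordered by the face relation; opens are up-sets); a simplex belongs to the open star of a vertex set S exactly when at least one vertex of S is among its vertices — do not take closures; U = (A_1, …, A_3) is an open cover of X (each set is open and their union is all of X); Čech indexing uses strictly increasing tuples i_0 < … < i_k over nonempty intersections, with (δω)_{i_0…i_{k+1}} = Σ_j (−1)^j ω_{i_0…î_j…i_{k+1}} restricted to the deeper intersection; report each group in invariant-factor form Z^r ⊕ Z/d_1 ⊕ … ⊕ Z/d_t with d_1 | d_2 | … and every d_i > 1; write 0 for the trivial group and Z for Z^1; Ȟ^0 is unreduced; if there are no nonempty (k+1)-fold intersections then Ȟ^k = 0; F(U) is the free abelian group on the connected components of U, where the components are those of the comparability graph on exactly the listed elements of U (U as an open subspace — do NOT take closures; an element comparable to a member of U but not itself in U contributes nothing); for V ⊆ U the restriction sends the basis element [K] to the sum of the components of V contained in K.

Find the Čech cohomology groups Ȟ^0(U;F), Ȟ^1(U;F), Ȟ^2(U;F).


intersection data:
  A1={{x3},{x5},{x1,x3},{x1,x5},{x2,x3},{x2,x5},{x3,x4},{x3,x5},{x4,x5},{x1,x2,x3},{x1,x4,x5},{x2,x4,x5},{x3,x4,x5}} A2={{x4},{x1,x4},{x2,x4},{x3,x4},{x4,x5},{x1,x4,x5},{x2,x4,x5},{x3,x4,x5}} A3={{x1},{x2},{x5},{x1,x2},{x1,x3},{x1,x4},{x1,x5},{x2,x3},{x2,x4},{x2,x5},{x3,x5},{x4,x5},{x1,x2,x3},{x1,x4,x5},{x2,x4,x5},{x3,x4,x5}}
  A12={{x3,x4},{x4,x5},{x1,x4,x5},{x2,x4,x5},{x3,x4,x5}} A13={{x5},{x1,x3},{x1,x5},{x2,x3},{x2,x5},{x3,x5},{x4,x5},{x1,x2,x3},{x1,x4,x5},{x2,x4,x5},{x3,x4,x5}} A23={{x1,x4},{x2,x4},{x4,x5},{x1,x4,x5},{x2,x4,x5},{x3,x4,x5}}
  A123={{x4,x5},{x1,x4,x5},{x2,x4,x5},{x3,x4,x5}}
components per intersection:
  A1: {{x3},{x5},{x1,x3},{x1,x5},{x2,x3},{x2,x5},{x3,x4},{x3,x5},{x4,x5},{x1,x2,x3},{x1,x4,x5},{x2,x4,x5},{x3,x4,x5}}
  A2: {{x4},{x1,x4},{x2,x4},{x3,x4},{x4,x5},{x1,x4,x5},{x2,x4,x5},{x3,x4,x5}}
  A3: {{x1},{x2},{x5},{x1,x2},{x1,x3},{x1,x4},{x1,x5},{x2,x3},{x2,x4},{x2,x5},{x3,x5},{x4,x5},{x1,x2,x3},{x1,x4,x5},{x2,x4,x5},{x3,x4,x5}}
  A12: {{x3,x4},{x4,x5},{x1,x4,x5},{x2,x4,x5},{x3,x4,x5}}
  A13: {{x5},{x1,x5},{x2,x5},{x3,x5},{x4,x5},{x1,x4,x5},{x2,x4,x5},{x3,x4,x5}} {{x1,x3},{x2,x3},{x1,x2,x3}}
  A23: {{x1,x4},{x2,x4},{x4,x5},{x1,x4,x5},{x2,x4,x5},{x3,x4,x5}}
  A123: {{x4,x5},{x1,x4,x5},{x2,x4,x5},{x3,x4,x5}}
C dims 3,4,1; δ0: rk 2, SNF 1^2; δ1: rk 1, SNF 1^1
Ȟ^0 = (3 − 2) − 0 = 1, so Ȟ^0 ≅ Z
Ȟ^1 = (4 − 1) − 2 = 1, so Ȟ^1 ≅ Z
Ȟ^2 = (1 − 0) − 1 = 0, so Ȟ^2 ≅ 0

Ȟ^0(U;F) ≅ Z,  Ȟ^1(U;F) ≅ Z,  Ȟ^2(U;F) ≅ 0


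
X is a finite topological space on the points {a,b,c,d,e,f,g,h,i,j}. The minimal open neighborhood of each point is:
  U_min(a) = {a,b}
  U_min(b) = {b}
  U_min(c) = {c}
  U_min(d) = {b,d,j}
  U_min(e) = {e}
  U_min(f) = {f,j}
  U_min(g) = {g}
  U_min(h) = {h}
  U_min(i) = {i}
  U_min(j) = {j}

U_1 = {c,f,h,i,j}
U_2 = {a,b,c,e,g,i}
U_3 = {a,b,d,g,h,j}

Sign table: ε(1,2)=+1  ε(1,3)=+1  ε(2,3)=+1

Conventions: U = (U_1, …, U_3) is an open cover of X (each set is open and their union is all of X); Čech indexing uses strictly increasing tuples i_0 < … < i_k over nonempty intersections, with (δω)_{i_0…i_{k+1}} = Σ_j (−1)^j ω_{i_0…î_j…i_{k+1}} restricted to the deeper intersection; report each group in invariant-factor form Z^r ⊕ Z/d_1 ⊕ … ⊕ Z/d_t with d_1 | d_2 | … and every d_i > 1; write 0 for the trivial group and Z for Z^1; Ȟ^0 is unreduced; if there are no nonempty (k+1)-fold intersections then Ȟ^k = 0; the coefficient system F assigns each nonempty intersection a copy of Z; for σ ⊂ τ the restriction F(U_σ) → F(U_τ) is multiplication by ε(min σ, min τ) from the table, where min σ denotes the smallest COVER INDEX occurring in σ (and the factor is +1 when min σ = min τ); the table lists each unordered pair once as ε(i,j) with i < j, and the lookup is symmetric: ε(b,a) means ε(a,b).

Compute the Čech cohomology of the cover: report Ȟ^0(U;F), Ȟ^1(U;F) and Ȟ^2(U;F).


Ȟ^0 ≅ Z; Ȟ^1 ≅ Z; Ȟ^2 ≅ 0

intersection data:
  U12={c,i} U13={h,j} U23={a,b,g}
C dims 3,3; δ0: rk 2, SNF 1^2
Ȟ^0 = (3 − 2) − 0 = 1, so Ȟ^0 ≅ Z
Ȟ^1 = (3 − 0) − 2 = 1, so Ȟ^1 ≅ Z
Ȟ^2 = (0 − 0) − 0 = 0, so Ȟ^2 ≅ 0


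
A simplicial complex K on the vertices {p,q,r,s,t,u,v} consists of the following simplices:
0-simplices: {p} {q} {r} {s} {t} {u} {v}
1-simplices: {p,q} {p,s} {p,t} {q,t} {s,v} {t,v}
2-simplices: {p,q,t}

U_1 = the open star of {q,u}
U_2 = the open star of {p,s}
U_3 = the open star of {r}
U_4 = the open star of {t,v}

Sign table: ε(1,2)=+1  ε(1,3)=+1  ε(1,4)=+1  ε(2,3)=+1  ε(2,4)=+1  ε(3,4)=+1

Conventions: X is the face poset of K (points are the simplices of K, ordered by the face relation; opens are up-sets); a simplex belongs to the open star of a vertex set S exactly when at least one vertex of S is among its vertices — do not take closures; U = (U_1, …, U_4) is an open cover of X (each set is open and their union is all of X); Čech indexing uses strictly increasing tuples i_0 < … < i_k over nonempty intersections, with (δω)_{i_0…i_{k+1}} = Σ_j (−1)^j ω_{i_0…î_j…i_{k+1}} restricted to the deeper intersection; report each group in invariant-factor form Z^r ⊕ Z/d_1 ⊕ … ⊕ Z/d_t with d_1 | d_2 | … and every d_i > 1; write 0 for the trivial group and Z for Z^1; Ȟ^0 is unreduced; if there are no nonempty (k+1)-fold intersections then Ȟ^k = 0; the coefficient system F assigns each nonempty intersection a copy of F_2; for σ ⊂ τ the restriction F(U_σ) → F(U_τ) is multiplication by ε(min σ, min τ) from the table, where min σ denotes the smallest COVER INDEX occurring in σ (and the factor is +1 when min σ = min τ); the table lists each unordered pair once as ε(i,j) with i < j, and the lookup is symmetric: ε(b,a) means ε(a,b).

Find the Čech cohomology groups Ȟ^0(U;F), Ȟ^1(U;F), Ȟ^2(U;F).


Ȟ^0 ≅ Z/2 ⊕ Z/2, Ȟ^1 ≅ 0, Ȟ^2 ≅ 0

nerve of the cover:
  U1={{q},{u},{p,q},{q,t},{p,q,t}} U2={{p},{s},{p,q},{p,s},{p,t},{s,v},{p,q,t}} U3={{r}} U4={{t},{v},{p,t},{q,t},{s,v},{t,v},{p,q,t}}
  U12={{p,q},{p,q,t}} U14={{q,t},{p,q,t}} U24={{p,t},{s,v},{p,q,t}}
  U124={{p,q,t}}
C dims 4,3,1; δ0: rk_F2 2; δ1: rk_F2 1
Ȟ^0 = (4 − 2) − 0 = 2, so Ȟ^0 ≅ Z/2 ⊕ Z/2
Ȟ^1 = (3 − 1) − 2 = 0, so Ȟ^1 ≅ 0
Ȟ^2 = (1 − 0) − 1 = 0, so Ȟ^2 ≅ 0


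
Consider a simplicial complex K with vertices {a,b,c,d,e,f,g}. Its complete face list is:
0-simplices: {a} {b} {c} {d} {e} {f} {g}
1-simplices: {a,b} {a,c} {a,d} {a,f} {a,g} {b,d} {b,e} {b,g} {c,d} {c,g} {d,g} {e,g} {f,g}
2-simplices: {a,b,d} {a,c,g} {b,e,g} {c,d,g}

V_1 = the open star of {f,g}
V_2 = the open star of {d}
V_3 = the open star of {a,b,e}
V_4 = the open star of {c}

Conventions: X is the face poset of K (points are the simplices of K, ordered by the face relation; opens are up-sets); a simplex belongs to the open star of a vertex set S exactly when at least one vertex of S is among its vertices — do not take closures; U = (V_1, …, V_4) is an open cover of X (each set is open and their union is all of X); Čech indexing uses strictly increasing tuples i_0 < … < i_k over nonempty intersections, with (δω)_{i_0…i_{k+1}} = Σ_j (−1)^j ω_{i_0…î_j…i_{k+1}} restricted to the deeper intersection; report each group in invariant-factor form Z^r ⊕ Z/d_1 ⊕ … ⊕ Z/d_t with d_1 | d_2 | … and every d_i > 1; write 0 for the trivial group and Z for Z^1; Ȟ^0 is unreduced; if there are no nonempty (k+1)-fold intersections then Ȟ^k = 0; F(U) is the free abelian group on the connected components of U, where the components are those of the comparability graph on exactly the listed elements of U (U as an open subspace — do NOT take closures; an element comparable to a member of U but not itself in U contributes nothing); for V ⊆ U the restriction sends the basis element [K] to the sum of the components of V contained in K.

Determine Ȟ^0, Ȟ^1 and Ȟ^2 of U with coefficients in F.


nerve of the cover:
  V1={{f},{g},{a,f},{a,g},{b,g},{c,g},{d,g},{e,g},{f,g},{a,c,g},{b,e,g},{c,d,g}} V2={{d},{a,d},{b,d},{c,d},{d,g},{a,b,d},{c,d,g}} V3={{a},{b},{e},{a,b},{a,c},{a,d},{a,f},{a,g},{b,d},{b,e},{b,g},{e,g},{a,b,d},{a,c,g},{b,e,g}} V4={{c},{a,c},{c,d},{c,g},{a,c,g},{c,d,g}}
  V12={{d,g},{c,d,g}} V13={{a,f},{a,g},{b,g},{e,g},{a,c,g},{b,e,g}} V14={{c,g},{a,c,g},{c,d,g}} V23={{a,d},{b,d},{a,b,d}} V24={{c,d},{c,d,g}} V34={{a,c},{a,c,g}}
  V124={{c,d,g}} V134={{a,c,g}}
components per intersection:
  V1: {{f},{g},{a,f},{a,g},{b,g},{c,g},{d,g},{e,g},{f,g},{a,c,g},{b,e,g},{c,d,g}}
  V2: {{d},{a,d},{b,d},{c,d},{d,g},{a,b,d},{c,d,g}}
  V3: {{a},{b},{e},{a,b},{a,c},{a,d},{a,f},{a,g},{b,d},{b,e},{b,g},{e,g},{a,b,d},{a,c,g},{b,e,g}}
  V4: {{c},{a,c},{c,d},{c,g},{a,c,g},{c,d,g}}
  V12: {{d,g},{c,d,g}}
  V13: {{a,f}} {{a,g},{a,c,g}} {{b,g},{e,g},{b,e,g}}
  V14: {{c,g},{a,c,g},{c,d,g}}
  V23: {{a,d},{b,d},{a,b,d}}
  V24: {{c,d},{c,d,g}}
  V34: {{a,c},{a,c,g}}
  V124: {{c,d,g}}
  V134: {{a,c,g}}
C dims 4,8,2; δ0: rk 3, SNF 1^3; δ1: rk 2, SNF 1^2
Ȟ^0 = (4 − 3) − 0 = 1, so Ȟ^0 ≅ Z
Ȟ^1 = (8 − 2) − 3 = 3, so Ȟ^1 ≅ Z^3
Ȟ^2 = (2 − 0) − 2 = 0, so Ȟ^2 ≅ 0

Ȟ^0 ≅ Z; Ȟ^1 ≅ Z^3; Ȟ^2 ≅ 0


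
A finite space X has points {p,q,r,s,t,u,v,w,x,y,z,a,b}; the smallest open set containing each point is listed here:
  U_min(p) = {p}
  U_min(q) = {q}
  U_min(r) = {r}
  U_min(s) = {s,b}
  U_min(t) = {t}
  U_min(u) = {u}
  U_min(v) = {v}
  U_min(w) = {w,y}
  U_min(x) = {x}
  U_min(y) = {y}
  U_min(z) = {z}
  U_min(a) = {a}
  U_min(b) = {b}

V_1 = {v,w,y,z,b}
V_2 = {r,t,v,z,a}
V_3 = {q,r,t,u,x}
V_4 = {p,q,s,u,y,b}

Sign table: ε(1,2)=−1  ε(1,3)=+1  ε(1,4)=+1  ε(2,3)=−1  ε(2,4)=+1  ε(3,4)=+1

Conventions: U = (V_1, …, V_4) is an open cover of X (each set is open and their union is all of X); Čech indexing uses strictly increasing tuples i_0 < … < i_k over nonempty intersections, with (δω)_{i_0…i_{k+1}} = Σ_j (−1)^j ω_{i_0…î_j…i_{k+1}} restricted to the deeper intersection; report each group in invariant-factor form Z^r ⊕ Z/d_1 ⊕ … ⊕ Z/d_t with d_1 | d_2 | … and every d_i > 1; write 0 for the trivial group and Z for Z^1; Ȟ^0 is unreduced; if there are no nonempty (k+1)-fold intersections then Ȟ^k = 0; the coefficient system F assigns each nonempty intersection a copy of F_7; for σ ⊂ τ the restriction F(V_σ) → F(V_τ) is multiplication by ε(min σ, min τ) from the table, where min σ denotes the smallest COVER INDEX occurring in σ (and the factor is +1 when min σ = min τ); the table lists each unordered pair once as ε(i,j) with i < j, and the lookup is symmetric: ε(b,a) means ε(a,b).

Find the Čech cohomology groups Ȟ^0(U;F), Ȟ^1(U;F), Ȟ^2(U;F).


intersection data:
  V12={v,z} V14={y,b} V23={r,t} V34={q,u}
C dims 4,4; δ0: rk_F7 3
Ȟ^0 = (4 − 3) − 0 = 1, so Ȟ^0 ≅ Z/7
Ȟ^1 = (4 − 0) − 3 = 1, so Ȟ^1 ≅ Z/7
Ȟ^2 = (0 − 0) − 0 = 0, so Ȟ^2 ≅ 0

Ȟ^0 = Z/7,  Ȟ^1 = Z/7,  Ȟ^2 = 0


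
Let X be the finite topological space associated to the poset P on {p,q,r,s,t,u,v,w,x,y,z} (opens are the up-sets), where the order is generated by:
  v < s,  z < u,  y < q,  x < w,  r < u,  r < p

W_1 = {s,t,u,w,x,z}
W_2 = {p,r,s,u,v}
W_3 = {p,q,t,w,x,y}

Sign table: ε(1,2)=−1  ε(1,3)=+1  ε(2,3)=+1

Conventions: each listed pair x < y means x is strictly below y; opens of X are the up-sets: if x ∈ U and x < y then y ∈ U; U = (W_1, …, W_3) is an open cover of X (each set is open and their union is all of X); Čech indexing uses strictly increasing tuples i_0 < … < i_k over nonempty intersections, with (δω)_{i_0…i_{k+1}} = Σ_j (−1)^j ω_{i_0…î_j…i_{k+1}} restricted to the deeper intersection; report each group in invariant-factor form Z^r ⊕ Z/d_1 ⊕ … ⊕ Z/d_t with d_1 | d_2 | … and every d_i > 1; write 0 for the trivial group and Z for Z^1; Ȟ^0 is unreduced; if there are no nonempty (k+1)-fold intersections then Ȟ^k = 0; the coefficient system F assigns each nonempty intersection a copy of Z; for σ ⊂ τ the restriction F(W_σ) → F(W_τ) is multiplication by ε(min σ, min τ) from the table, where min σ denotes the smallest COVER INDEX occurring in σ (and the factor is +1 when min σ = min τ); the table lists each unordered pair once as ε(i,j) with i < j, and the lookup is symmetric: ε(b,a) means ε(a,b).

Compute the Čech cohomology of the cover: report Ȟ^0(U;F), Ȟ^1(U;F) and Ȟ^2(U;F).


Ȟ^0 ≅ 0, Ȟ^1 ≅ Z/2, Ȟ^2 ≅ 0

intersection data:
  W12={s,u} W13={t,w,x} W23={p}
C dims 3,3; δ0: rk 3, SNF 1^2·2
Ȟ^0 = (3 − 3) − 0 = 0, so Ȟ^0 ≅ 0
Ȟ^1 = (3 − 0) − 3 = 0 plus torsion [2], so Ȟ^1 ≅ Z/2
Ȟ^2 = (0 − 0) − 0 = 0, so Ȟ^2 ≅ 0


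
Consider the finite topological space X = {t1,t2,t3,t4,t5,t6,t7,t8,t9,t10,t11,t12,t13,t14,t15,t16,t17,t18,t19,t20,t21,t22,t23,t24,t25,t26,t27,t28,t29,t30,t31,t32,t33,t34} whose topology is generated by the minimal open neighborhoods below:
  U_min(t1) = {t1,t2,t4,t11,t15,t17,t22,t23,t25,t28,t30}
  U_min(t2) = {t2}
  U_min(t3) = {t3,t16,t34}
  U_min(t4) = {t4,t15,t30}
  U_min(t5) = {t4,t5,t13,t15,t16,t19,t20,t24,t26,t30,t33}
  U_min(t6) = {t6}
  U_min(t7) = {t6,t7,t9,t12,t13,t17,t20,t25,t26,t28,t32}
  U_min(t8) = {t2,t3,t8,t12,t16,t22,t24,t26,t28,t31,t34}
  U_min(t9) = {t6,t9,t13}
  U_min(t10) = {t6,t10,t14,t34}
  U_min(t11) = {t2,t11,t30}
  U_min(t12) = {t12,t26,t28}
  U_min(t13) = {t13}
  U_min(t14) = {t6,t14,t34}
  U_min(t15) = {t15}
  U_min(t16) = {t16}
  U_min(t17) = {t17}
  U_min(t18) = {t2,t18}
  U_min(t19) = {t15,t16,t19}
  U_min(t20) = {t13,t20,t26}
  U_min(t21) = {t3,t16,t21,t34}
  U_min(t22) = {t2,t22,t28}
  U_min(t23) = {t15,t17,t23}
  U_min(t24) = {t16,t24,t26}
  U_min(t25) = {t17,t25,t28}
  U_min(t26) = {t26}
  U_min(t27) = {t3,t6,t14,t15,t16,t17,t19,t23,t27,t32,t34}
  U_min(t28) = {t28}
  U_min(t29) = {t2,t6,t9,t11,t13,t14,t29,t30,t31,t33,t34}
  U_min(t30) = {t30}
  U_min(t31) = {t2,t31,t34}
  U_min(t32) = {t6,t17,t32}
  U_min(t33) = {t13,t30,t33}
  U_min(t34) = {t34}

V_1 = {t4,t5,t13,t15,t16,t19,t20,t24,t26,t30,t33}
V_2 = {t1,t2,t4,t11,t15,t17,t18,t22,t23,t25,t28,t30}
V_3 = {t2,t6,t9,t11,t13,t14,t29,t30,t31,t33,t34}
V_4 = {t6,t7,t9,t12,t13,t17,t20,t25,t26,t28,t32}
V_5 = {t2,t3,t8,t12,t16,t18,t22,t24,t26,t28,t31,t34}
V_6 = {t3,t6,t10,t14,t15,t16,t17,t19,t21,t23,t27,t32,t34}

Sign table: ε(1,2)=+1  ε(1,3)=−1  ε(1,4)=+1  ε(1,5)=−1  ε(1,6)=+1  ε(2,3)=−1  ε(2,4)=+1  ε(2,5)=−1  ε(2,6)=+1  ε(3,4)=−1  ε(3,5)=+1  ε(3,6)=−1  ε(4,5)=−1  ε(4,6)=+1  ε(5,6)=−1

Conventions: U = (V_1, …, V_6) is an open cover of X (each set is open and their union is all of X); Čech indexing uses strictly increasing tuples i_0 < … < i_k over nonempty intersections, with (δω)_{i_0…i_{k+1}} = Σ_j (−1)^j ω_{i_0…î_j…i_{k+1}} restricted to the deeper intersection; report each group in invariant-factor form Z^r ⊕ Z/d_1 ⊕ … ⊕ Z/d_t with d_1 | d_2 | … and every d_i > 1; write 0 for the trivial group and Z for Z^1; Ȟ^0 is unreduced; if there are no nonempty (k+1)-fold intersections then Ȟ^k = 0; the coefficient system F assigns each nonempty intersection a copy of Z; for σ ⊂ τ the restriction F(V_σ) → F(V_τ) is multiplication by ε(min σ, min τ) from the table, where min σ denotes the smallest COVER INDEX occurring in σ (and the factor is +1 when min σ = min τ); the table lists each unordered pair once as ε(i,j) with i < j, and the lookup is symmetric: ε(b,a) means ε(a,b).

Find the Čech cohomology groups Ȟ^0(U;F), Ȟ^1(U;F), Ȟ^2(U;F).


Ȟ^0 ≅ Z,  Ȟ^1 ≅ 0,  Ȟ^2 ≅ Z/2

nonempty overlaps:
  V12={t4,t15,t30} V13={t13,t30,t33} V14={t13,t20,t26} V15={t16,t24,t26} V16={t15,t16,t19} V23={t2,t11,t30} V24={t17,t25,t28} V25={t2,t18,t22,t28} V26={t15,t17,t23} V34={t6,t9,t13} V35={t2,t31,t34} V36={t6,t14,t34} V45={t12,t26,t28} V46={t6,t17,t32} V56={t3,t16,t34}
  V123={t30} V126={t15} V134={t13} V145={t26} V156={t16} V235={t2} V245={t28} V246={t17} V346={t6} V356={t34}
C dims 6,15,10; δ0: rk 5, SNF 1^5; δ1: rk 10, SNF 1^9·2
degree 0: 6−5−0 = 1 → Ȟ^0 ≅ Z
degree 1: 15−10−5 = 0 → Ȟ^1 ≅ 0
degree 2: 10−0−10 = 0 plus torsion [2] → Ȟ^2 ≅ Z/2


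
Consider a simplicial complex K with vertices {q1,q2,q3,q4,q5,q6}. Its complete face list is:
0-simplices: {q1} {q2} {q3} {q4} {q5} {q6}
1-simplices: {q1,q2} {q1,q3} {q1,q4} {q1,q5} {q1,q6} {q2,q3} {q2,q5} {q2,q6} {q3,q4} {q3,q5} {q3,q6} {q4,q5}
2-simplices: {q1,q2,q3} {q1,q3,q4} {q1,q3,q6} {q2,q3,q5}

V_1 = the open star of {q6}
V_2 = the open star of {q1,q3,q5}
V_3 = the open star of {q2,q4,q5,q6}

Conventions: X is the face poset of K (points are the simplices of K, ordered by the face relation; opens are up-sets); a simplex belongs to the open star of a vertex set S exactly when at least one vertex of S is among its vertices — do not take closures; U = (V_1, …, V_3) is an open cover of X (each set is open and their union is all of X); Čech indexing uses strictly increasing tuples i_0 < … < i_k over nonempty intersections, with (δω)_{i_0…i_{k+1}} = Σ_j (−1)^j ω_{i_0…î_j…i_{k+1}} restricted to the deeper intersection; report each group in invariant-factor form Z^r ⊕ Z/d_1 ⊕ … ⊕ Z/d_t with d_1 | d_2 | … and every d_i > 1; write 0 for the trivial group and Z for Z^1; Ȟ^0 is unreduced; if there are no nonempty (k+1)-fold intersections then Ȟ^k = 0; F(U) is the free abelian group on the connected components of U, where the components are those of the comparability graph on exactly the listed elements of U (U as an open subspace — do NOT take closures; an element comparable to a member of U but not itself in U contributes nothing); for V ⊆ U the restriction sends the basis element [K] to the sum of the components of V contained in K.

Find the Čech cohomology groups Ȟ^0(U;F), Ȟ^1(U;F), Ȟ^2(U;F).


Ȟ^0 ≅ Z; Ȟ^1 ≅ Z^2; Ȟ^2 ≅ 0

intersection data:
  V1={{q6},{q1,q6},{q2,q6},{q3,q6},{q1,q3,q6}} V2={{q1},{q3},{q5},{q1,q2},{q1,q3},{q1,q4},{q1,q5},{q1,q6},{q2,q3},{q2,q5},{q3,q4},{q3,q5},{q3,q6},{q4,q5},{q1,q2,q3},{q1,q3,q4},{q1,q3,q6},{q2,q3,q5}} V3={{q2},{q4},{q5},{q6},{q1,q2},{q1,q4},{q1,q5},{q1,q6},{q2,q3},{q2,q5},{q2,q6},{q3,q4},{q3,q5},{q3,q6},{q4,q5},{q1,q2,q3},{q1,q3,q4},{q1,q3,q6},{q2,q3,q5}}
  V12={{q1,q6},{q3,q6},{q1,q3,q6}} V13={{q6},{q1,q6},{q2,q6},{q3,q6},{q1,q3,q6}} V23={{q5},{q1,q2},{q1,q4},{q1,q5},{q1,q6},{q2,q3},{q2,q5},{q3,q4},{q3,q5},{q3,q6},{q4,q5},{q1,q2,q3},{q1,q3,q4},{q1,q3,q6},{q2,q3,q5}}
  V123={{q1,q6},{q3,q6},{q1,q3,q6}}
components per intersection:
  V1: {{q6},{q1,q6},{q2,q6},{q3,q6},{q1,q3,q6}}
  V2: {{q1},{q3},{q5},{q1,q2},{q1,q3},{q1,q4},{q1,q5},{q1,q6},{q2,q3},{q2,q5},{q3,q4},{q3,q5},{q3,q6},{q4,q5},{q1,q2,q3},{q1,q3,q4},{q1,q3,q6},{q2,q3,q5}}
  V3: {{q2},{q4},{q5},{q6},{q1,q2},{q1,q4},{q1,q5},{q1,q6},{q2,q3},{q2,q5},{q2,q6},{q3,q4},{q3,q5},{q3,q6},{q4,q5},{q1,q2,q3},{q1,q3,q4},{q1,q3,q6},{q2,q3,q5}}
  V12: {{q1,q6},{q3,q6},{q1,q3,q6}}
  V13: {{q6},{q1,q6},{q2,q6},{q3,q6},{q1,q3,q6}}
  V23: {{q5},{q1,q2},{q1,q5},{q2,q3},{q2,q5},{q3,q5},{q4,q5},{q1,q2,q3},{q2,q3,q5}} {{q1,q4},{q3,q4},{q1,q3,q4}} {{q1,q6},{q3,q6},{q1,q3,q6}}
  V123: {{q1,q6},{q3,q6},{q1,q3,q6}}
C dims 3,5,1; δ0: rk 2, SNF 1^2; δ1: rk 1, SNF 1^1
Ȟ^0 = (3 − 2) − 0 = 1, so Ȟ^0 ≅ Z
Ȟ^1 = (5 − 1) − 2 = 2, so Ȟ^1 ≅ Z^2
Ȟ^2 = (1 − 0) − 1 = 0, so Ȟ^2 ≅ 0


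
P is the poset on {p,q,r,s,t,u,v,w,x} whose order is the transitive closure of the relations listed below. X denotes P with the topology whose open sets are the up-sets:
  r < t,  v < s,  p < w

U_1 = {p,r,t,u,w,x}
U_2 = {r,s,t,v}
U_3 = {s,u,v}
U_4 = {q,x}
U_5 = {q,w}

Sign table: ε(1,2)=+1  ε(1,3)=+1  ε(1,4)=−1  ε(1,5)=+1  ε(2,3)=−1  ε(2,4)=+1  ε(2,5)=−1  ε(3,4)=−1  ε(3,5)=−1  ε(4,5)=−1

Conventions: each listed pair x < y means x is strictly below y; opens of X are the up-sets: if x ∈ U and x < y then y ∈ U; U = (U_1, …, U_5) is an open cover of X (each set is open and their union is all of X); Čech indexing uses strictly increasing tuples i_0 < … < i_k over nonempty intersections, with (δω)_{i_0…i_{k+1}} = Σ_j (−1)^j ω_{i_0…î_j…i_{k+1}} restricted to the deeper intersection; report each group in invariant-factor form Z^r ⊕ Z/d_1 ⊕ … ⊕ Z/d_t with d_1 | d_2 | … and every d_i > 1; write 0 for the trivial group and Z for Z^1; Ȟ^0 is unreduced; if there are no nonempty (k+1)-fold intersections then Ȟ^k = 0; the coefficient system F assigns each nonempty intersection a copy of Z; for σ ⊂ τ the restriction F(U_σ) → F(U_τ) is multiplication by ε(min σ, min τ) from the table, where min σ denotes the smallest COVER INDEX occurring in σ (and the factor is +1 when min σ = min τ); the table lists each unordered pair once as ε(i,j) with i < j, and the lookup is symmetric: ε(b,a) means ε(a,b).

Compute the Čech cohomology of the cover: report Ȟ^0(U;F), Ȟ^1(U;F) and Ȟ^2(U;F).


Ȟ^0 = 0, Ȟ^1 = Z ⊕ Z/2, Ȟ^2 = 0

nerve simplices:
  U12={r,t} U13={u} U14={x} U15={w} U23={s,v} U45={q}
C dims 5,6; δ0: rk 5, SNF 1^4·2
degree 0: 5−5−0 = 0 → Ȟ^0 ≅ 0
degree 1: 6−0−5 = 1 plus torsion [2] → Ȟ^1 ≅ Z ⊕ Z/2
degree 2: 0−0−0 = 0 → Ȟ^2 ≅ 0


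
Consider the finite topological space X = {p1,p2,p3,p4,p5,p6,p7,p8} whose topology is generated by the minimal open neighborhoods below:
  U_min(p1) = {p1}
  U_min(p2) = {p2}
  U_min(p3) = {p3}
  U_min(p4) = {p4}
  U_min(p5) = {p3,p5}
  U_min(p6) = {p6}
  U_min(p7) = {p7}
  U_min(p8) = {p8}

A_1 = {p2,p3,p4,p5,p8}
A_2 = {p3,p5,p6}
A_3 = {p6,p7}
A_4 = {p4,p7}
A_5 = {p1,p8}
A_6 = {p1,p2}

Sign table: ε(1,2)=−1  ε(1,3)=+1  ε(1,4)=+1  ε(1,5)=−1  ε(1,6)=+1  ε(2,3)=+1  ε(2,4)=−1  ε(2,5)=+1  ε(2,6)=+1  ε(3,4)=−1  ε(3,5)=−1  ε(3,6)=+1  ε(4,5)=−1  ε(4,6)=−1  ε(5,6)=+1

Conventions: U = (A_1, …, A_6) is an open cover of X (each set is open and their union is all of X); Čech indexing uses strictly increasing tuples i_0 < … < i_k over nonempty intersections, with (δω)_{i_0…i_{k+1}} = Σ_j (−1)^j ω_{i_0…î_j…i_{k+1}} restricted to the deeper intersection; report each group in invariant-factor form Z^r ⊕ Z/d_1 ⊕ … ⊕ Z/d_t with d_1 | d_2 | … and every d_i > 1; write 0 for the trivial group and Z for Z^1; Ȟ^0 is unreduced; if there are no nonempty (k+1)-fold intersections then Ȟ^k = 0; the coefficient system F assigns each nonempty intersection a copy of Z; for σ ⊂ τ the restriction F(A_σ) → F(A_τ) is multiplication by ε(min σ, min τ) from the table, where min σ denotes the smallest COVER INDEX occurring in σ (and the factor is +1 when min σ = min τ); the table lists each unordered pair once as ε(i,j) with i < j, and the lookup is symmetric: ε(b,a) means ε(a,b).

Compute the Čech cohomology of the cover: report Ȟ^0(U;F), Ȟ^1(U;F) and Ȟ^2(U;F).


intersection data:
  A12={p3,p5} A14={p4} A15={p8} A16={p2} A23={p6} A34={p7} A56={p1}
C dims 6,7; δ0: rk 6, SNF 1^5·2
Ȟ^0 = (6 − 6) − 0 = 0, so Ȟ^0 ≅ 0
Ȟ^1 = (7 − 0) − 6 = 1 plus torsion [2], so Ȟ^1 ≅ Z ⊕ Z/2
Ȟ^2 = (0 − 0) − 0 = 0, so Ȟ^2 ≅ 0

Ȟ^0 ≅ 0, Ȟ^1 ≅ Z ⊕ Z/2 and Ȟ^2 ≅ 0


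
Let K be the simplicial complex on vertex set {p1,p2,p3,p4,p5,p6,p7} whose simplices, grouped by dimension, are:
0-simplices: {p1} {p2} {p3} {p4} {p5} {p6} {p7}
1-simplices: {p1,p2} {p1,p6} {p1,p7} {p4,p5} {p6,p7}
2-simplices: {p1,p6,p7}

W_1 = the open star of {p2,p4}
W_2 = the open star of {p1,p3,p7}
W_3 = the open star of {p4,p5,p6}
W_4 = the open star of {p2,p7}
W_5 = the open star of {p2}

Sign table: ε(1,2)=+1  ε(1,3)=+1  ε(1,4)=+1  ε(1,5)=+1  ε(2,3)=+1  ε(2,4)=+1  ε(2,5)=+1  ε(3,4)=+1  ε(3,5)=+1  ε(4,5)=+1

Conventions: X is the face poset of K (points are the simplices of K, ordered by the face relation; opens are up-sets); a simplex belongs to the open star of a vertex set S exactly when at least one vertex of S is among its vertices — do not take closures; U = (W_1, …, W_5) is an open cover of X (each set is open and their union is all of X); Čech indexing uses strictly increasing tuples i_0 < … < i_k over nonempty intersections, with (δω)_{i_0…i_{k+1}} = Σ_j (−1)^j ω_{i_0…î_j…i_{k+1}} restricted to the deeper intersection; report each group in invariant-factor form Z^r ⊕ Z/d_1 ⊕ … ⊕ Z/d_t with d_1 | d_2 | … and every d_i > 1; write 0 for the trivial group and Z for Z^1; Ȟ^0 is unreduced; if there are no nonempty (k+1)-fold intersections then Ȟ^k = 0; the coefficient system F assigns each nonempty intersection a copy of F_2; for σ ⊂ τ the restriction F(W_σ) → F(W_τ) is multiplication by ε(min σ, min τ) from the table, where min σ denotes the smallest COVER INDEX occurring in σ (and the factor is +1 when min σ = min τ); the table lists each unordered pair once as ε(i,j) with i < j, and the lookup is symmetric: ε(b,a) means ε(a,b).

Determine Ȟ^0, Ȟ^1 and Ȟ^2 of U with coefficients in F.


nerve of the cover:
  W1={{p2},{p4},{p1,p2},{p4,p5}} W2={{p1},{p3},{p7},{p1,p2},{p1,p6},{p1,p7},{p6,p7},{p1,p6,p7}} W3={{p4},{p5},{p6},{p1,p6},{p4,p5},{p6,p7},{p1,p6,p7}} W4={{p2},{p7},{p1,p2},{p1,p7},{p6,p7},{p1,p6,p7}} W5={{p2},{p1,p2}}
  W12={{p1,p2}} W13={{p4},{p4,p5}} W14={{p2},{p1,p2}} W15={{p2},{p1,p2}} W23={{p1,p6},{p6,p7},{p1,p6,p7}} W24={{p7},{p1,p2},{p1,p7},{p6,p7},{p1,p6,p7}} W25={{p1,p2}} W34={{p6,p7},{p1,p6,p7}} W45={{p2},{p1,p2}}
  W124={{p1,p2}} W125={{p1,p2}} W145={{p2},{p1,p2}} W234={{p6,p7},{p1,p6,p7}} W245={{p1,p2}}
  W1245={{p1,p2}}
C dims 5,9,5,1; δ0: rk_F2 4; δ1: rk_F2 4; δ2: rk_F2 1
Ȟ^0 = (5 − 4) − 0 = 1, so Ȟ^0 ≅ Z/2
Ȟ^1 = (9 − 4) − 4 = 1, so Ȟ^1 ≅ Z/2
Ȟ^2 = (5 − 1) − 4 = 0, so Ȟ^2 ≅ 0

Ȟ^0(U;F) ≅ Z/2, Ȟ^1(U;F) ≅ Z/2, Ȟ^2(U;F) ≅ 0


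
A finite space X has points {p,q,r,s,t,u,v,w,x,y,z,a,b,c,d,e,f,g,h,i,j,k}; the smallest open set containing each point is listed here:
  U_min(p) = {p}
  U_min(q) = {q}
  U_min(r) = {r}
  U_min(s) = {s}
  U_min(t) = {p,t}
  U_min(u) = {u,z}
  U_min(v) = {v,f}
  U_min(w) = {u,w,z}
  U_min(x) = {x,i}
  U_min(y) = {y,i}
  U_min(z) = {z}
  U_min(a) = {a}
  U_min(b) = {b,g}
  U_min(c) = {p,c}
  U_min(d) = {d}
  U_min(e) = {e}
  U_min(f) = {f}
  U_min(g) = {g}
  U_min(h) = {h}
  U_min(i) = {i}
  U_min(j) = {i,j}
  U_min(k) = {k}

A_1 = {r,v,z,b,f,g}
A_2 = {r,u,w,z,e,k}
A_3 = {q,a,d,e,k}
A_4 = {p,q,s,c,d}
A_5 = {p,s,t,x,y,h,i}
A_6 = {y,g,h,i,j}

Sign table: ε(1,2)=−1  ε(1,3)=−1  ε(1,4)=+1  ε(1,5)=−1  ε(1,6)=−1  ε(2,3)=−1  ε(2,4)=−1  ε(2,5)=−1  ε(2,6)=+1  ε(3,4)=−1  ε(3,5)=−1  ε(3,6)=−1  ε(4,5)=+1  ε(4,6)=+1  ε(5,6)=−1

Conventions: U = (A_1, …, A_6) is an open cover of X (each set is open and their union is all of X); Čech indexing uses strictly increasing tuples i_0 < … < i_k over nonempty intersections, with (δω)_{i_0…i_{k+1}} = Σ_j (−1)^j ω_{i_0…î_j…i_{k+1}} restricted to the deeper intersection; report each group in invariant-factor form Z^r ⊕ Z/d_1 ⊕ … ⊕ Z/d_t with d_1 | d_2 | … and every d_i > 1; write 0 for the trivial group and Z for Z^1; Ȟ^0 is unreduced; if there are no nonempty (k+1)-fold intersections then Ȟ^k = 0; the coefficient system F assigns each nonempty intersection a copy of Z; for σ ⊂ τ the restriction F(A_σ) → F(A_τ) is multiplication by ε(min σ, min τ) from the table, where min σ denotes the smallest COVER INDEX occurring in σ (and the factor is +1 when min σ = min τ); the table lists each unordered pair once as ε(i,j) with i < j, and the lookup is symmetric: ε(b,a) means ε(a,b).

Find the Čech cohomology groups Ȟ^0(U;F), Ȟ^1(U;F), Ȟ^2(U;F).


nonempty intersections:
  A12={r,z} A16={g} A23={e,k} A34={q,d} A45={p,s} A56={y,h,i}
C dims 6,6; δ0: rk 6, SNF 1^5·2
Ȟ^0: (6−6)−0=0 ⇒ 0
Ȟ^1: (6−0)−6=0 plus torsion [2] ⇒ Z/2
Ȟ^2: (0−0)−0=0 ⇒ 0

Ȟ^0 = 0, Ȟ^1 = Z/2 and Ȟ^2 = 0


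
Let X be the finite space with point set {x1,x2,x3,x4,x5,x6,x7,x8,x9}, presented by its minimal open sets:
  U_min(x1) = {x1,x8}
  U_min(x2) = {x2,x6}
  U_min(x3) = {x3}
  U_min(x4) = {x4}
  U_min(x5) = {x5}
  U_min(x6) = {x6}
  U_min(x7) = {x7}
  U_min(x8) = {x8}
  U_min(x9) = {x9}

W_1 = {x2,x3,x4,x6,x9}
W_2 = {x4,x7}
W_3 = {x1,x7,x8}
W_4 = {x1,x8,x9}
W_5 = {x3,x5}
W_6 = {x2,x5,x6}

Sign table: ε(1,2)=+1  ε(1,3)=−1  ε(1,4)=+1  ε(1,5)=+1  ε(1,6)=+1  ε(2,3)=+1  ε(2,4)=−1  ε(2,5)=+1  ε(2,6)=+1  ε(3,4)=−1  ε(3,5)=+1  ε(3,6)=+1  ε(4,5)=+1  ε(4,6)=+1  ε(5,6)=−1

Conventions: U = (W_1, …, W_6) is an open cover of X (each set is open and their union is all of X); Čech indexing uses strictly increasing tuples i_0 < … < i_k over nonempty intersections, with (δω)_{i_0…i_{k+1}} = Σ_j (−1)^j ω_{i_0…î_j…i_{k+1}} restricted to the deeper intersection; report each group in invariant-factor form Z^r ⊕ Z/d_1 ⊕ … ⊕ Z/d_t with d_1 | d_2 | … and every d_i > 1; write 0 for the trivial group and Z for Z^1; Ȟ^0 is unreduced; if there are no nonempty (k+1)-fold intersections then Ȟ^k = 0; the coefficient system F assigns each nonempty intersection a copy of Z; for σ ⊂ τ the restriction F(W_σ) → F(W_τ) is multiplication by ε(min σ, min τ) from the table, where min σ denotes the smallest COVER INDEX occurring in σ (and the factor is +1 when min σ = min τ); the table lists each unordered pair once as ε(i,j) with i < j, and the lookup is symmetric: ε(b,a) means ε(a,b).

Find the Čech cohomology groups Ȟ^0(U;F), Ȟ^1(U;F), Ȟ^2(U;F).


cover nerve:
  W12={x4} W14={x9} W15={x3} W16={x2,x6} W23={x7} W34={x1,x8} W56={x5}
C dims 6,7; δ0: rk 6, SNF 1^5·2
Ȟ^0: (6−6)−0=0 ⇒ 0
Ȟ^1: (7−0)−6=1 plus torsion [2] ⇒ Z ⊕ Z/2
Ȟ^2: (0−0)−0=0 ⇒ 0

Ȟ^0 = 0, Ȟ^1 = Z ⊕ Z/2, Ȟ^2 = 0


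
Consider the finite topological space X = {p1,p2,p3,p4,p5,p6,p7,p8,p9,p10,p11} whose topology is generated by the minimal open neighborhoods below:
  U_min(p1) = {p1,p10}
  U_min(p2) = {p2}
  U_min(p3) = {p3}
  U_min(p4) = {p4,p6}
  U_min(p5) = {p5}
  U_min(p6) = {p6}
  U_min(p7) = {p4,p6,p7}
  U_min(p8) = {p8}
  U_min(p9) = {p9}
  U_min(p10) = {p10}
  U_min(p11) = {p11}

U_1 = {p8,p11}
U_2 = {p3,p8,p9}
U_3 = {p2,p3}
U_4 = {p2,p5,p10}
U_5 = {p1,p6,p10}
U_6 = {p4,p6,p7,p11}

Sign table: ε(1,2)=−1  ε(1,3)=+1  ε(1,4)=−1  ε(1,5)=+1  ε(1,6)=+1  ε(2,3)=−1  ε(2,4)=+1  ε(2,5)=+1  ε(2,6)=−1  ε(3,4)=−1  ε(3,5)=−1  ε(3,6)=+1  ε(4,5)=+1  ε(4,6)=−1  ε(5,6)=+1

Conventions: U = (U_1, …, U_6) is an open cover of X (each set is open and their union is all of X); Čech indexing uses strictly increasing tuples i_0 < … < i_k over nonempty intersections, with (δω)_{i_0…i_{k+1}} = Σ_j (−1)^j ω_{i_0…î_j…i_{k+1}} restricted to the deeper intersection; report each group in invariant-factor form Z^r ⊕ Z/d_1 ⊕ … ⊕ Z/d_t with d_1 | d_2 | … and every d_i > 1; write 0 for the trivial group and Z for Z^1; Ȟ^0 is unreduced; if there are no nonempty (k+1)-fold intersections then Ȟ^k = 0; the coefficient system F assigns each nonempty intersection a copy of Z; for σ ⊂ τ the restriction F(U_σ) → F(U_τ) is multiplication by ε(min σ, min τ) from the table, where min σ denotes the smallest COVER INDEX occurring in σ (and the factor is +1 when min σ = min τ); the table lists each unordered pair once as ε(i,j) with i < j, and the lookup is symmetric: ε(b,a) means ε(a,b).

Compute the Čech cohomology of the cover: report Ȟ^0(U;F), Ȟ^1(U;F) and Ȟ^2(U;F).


Ȟ^0(U;F) ≅ 0, Ȟ^1(U;F) ≅ Z/2 and Ȟ^2(U;F) ≅ 0

nerve simplices:
  U12={p8} U16={p11} U23={p3} U34={p2} U45={p10} U56={p6}
C dims 6,6; δ0: rk 6, SNF 1^5·2
degree 0: 6−6−0 = 0 → Ȟ^0 ≅ 0
degree 1: 6−0−6 = 0 plus torsion [2] → Ȟ^1 ≅ Z/2
degree 2: 0−0−0 = 0 → Ȟ^2 ≅ 0


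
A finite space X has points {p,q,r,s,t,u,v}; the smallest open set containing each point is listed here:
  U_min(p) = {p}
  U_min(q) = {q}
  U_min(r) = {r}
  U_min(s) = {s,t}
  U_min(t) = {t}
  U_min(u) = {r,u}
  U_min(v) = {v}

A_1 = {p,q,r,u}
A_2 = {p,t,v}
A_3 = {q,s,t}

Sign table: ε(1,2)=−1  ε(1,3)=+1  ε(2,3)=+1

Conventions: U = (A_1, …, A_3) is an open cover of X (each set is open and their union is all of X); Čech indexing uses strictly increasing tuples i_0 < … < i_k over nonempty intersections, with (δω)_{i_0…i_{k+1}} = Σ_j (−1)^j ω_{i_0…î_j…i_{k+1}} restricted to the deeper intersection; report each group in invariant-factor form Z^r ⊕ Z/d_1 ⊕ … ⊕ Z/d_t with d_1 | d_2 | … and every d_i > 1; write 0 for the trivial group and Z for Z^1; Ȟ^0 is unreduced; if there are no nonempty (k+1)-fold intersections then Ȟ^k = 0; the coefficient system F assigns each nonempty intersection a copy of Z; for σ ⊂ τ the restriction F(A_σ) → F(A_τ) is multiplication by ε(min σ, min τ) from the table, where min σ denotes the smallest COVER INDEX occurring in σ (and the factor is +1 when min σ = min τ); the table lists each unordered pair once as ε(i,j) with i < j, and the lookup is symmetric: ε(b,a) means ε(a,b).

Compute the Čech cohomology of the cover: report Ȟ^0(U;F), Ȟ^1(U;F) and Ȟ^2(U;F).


Ȟ^0 = 0; Ȟ^1 = Z/2; Ȟ^2 = 0

cover nerve:
  A12={p} A13={q} A23={t}
C dims 3,3; δ0: rk 3, SNF 1^2·2
Ȟ^0: (3−3)−0=0 ⇒ 0
Ȟ^1: (3−0)−3=0 plus torsion [2] ⇒ Z/2
Ȟ^2: (0−0)−0=0 ⇒ 0
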